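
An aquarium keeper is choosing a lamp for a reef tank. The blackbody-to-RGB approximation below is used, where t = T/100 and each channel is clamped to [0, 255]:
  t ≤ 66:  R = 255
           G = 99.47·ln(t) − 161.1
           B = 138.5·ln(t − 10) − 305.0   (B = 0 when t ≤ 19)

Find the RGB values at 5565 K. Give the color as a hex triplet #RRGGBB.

t = 5565/100 = 55.65; the t ≤ 66 branch applies.
R = 255 by definition for t ≤ 66.
G = 99.47·ln 55.65 − 161.1 = 99.47·4.0191 − 161.1 = 238.678.
B = 138.5·ln(55.65 − 10) − 305.0 = 138.5·ln 45.65 − 305.0 = 138.5·3.8210 − 305.0 = 224.209.
Rounded: (255, 239, 224).
In hex: #FFEFE0.

#FFEFE0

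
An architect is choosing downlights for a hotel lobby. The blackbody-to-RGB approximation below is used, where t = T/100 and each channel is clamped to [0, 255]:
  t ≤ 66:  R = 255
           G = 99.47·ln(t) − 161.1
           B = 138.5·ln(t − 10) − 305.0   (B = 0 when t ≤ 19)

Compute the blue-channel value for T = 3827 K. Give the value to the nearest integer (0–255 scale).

t = 3827/100 = 38.27; the t ≤ 66 branch applies.
B = 138.5·ln(38.27 − 10) − 305.0 = 138.5·ln 28.27 − 305.0 = 138.5·3.3418 − 305.0 = 157.839.
Rounded: 158.

158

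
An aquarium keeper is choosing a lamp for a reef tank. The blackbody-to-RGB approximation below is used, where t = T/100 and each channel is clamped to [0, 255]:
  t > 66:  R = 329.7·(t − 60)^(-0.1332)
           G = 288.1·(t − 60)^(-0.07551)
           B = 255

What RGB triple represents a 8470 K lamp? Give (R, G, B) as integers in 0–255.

t = 8470/100 = 84.7; the t > 66 branch applies.
R = 329.7·(84.7 − 60)^(-0.1332) = 329.7·24.7^(-0.1332) = 329.7·0.65237 = 215.086.
G = 288.1·(84.7 − 60)^(-0.07551) = 288.1·24.7^(-0.07551) = 288.1·0.78494 = 226.142.
B = 255 by definition for t > 66.
Rounded: (215, 226, 255).

(215, 226, 255)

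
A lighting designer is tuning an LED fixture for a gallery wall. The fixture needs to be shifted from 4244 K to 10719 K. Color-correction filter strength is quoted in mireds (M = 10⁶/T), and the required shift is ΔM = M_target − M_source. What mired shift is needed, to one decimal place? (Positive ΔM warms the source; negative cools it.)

-142.3 mireds

M_source = 10⁶/4244 = 235.627; M_target = 10⁶/10719 = 93.292.
ΔM = 93.292 − 235.627 = -142.334 → -142.3 mireds, a cooling shift.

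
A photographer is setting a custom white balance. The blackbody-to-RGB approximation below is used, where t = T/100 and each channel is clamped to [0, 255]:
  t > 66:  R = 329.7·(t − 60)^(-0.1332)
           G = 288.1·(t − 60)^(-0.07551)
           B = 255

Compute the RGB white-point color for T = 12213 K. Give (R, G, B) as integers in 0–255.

(190, 211, 255)

t = 12213/100 = 122.13; the t > 66 branch applies.
R = 329.7·(122.13 − 60)^(-0.1332) = 329.7·62.13^(-0.1332) = 329.7·0.57694 = 190.218.
G = 288.1·(122.13 − 60)^(-0.07551) = 288.1·62.13^(-0.07551) = 288.1·0.73213 = 210.926.
B = 255 by definition for t > 66.
Rounded: (190, 211, 255).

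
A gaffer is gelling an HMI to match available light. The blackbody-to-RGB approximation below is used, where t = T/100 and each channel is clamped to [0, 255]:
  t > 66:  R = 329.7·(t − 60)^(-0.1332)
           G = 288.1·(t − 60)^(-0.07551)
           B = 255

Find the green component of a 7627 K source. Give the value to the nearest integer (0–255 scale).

233

t = 7627/100 = 76.27; the t > 66 branch applies.
G = 288.1·(76.27 − 60)^(-0.07551) = 288.1·16.27^(-0.07551) = 288.1·0.81008 = 233.384.
Rounded: 233.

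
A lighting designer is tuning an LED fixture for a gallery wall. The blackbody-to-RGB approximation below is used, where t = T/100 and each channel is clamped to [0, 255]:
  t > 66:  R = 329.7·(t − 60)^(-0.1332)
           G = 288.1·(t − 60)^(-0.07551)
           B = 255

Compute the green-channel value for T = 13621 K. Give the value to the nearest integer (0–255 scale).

t = 13621/100 = 136.21; the t > 66 branch applies.
G = 288.1·(136.21 − 60)^(-0.07551) = 288.1·76.21^(-0.07551) = 288.1·0.72092 = 207.698.
Rounded: 208.

208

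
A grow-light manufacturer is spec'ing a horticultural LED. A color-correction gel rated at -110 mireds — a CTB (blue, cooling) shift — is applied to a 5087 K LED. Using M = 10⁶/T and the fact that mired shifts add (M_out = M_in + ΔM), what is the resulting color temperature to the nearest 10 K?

11550 K

M_in = 10⁶/5087 = 196.58 mireds.
M_out = 196.58 + (-110) = 86.58 mireds.
T_out = 10⁶/86.58 = 11550.1 K → 11550 K.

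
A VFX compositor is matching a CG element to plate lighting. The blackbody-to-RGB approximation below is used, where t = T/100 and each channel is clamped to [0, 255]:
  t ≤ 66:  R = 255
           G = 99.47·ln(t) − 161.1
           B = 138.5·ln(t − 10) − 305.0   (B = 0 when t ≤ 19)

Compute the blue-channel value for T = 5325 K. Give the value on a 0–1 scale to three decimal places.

0.850

t = 5325/100 = 53.25; the t ≤ 66 branch applies.
B = 138.5·ln(53.25 − 10) − 305.0 = 138.5·ln 43.25 − 305.0 = 138.5·3.7670 − 305.0 = 216.729.
On a 0–1 scale: 216.729/255 = 0.8499 → 0.850.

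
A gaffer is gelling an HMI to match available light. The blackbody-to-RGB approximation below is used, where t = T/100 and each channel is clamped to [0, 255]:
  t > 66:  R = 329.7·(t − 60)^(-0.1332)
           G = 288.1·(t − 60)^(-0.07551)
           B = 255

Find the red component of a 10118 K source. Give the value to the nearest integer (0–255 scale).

201

t = 10118/100 = 101.18; the t > 66 branch applies.
R = 329.7·(101.18 − 60)^(-0.1332) = 329.7·41.18^(-0.1332) = 329.7·0.60943 = 200.929.
Rounded: 201.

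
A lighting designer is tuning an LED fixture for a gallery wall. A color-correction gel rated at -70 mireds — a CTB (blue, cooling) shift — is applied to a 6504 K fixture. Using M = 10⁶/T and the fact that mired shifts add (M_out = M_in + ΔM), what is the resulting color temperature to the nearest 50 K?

M_in = 10⁶/6504 = 153.75 mireds.
M_out = 153.75 + (-70) = 83.75 mireds.
T_out = 10⁶/83.75 = 11940.1 K → 11950 K.

11950 K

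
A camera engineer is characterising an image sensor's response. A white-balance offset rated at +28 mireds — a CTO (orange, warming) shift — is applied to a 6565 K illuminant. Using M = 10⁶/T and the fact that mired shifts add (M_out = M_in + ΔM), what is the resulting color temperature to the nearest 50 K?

5550 K

M_in = 10⁶/6565 = 152.32 mireds.
M_out = 152.32 + (+28) = 180.32 mireds.
T_out = 10⁶/180.32 = 5545.6 K → 5550 K.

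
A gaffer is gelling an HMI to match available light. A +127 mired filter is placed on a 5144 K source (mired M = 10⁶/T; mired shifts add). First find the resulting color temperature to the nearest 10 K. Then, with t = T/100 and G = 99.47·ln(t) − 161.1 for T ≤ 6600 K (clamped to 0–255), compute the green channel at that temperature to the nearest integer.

M_in = 10⁶/5144 = 194.40; M_out = 194.40 + (+127) = 321.40.
T_out = 10⁶/321.40 = 3111.4 K → 3110 K; t = 31.1.
G = 99.47·ln 31.1 − 161.1 = 99.47·3.4372 − 161.1 = 180.799.
Rounded: 181.

181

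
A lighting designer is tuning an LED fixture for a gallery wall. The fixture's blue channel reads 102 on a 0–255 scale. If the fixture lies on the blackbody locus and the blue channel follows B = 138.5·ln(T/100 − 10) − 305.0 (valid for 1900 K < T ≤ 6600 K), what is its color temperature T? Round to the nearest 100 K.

2900 K

ln(t − 10) = (102 + 305.0) / 138.5 = 2.9386.
t − 10 = e^2.9386 = 18.890, so t = 28.890.
T = 100·t = 2889 K → 2900 K to the nearest 100 K.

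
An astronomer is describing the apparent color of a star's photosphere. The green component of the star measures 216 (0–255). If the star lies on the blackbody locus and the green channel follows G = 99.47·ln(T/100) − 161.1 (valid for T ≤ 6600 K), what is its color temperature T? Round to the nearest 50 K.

ln t = (216 + 161.1) / 99.47 = 3.7911.
t = e^3.7911 = 44.305.
T = 100·t = 4430 K → 4450 K to the nearest 50 K.

4450 K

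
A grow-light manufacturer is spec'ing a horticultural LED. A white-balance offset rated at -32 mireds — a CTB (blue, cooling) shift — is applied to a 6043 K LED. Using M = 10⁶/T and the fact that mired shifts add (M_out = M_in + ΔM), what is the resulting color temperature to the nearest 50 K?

7500 K

M_in = 10⁶/6043 = 165.48 mireds.
M_out = 165.48 + (-32) = 133.48 mireds.
T_out = 10⁶/133.48 = 7491.7 K → 7500 K.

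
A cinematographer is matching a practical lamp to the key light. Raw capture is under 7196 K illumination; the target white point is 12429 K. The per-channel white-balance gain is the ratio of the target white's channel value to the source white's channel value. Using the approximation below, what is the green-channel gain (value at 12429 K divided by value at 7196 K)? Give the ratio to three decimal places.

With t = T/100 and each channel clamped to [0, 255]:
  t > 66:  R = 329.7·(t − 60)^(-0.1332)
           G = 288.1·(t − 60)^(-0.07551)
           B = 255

0.881

At 7196 K (t = 71.96):
  G = 288.1·(71.96 − 60)^(-0.07551) = 288.1·11.96^(-0.07551) = 288.1·0.82913 = 238.871.
At 12429 K (t = 124.29):
  G = 288.1·(124.29 − 60)^(-0.07551) = 288.1·64.29^(-0.07551) = 288.1·0.73024 = 210.383.
Gain = 210.383 / 238.871 = 0.8807 → 0.881.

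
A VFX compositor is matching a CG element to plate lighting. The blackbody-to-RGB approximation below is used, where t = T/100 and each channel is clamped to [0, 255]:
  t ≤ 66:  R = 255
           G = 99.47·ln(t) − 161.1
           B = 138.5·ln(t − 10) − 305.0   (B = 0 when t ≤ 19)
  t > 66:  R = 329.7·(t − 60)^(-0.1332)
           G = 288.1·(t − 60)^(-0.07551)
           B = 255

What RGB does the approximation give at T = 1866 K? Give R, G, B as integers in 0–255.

t = 1866/100 = 18.66; the t ≤ 66 branch applies.
R = 255 by definition for t ≤ 66.
G = 99.47·ln 18.66 − 161.1 = 99.47·2.9264 − 161.1 = 129.987.
t = 18.66 ≤ 19, so B = 0.
Rounded: (255, 130, 0).

R=255, G=130, B=0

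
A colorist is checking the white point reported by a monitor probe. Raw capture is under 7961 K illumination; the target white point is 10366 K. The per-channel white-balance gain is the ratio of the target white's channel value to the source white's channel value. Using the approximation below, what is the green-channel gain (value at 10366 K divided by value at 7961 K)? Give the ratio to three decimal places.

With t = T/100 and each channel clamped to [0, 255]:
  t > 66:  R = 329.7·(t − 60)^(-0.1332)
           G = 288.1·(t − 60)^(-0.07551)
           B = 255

0.941

At 7961 K (t = 79.61):
  G = 288.1·(79.61 − 60)^(-0.07551) = 288.1·19.61^(-0.07551) = 288.1·0.79874 = 230.117.
At 10366 K (t = 103.66):
  G = 288.1·(103.66 − 60)^(-0.07551) = 288.1·43.66^(-0.07551) = 288.1·0.75190 = 216.621.
Gain = 216.621 / 230.117 = 0.9414 → 0.941.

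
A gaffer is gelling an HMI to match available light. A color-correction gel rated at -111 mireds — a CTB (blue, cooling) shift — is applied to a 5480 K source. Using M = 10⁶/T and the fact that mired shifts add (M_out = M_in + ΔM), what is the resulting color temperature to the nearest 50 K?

M_in = 10⁶/5480 = 182.48 mireds.
M_out = 182.48 + (-111) = 71.48 mireds.
T_out = 10⁶/71.48 = 13989.6 K → 14000 K.

14000 K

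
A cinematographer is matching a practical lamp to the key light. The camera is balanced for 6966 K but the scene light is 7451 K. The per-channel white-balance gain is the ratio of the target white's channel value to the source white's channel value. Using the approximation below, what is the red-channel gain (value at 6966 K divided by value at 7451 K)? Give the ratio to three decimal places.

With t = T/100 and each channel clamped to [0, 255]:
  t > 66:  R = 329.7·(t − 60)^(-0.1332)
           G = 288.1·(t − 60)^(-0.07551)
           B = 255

1.056

At 7451 K (t = 74.51):
  R = 329.7·(74.51 − 60)^(-0.1332) = 329.7·14.51^(-0.1332) = 329.7·0.70027 = 230.879.
At 6966 K (t = 69.66):
  R = 329.7·(69.66 − 60)^(-0.1332) = 329.7·9.66^(-0.1332) = 329.7·0.73927 = 243.736.
Gain = 243.736 / 230.879 = 1.0557 → 1.056.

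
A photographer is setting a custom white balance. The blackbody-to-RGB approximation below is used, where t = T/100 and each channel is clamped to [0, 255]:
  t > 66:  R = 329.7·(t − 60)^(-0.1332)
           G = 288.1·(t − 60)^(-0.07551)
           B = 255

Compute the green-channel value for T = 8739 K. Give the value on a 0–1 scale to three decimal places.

t = 8739/100 = 87.39; the t > 66 branch applies.
G = 288.1·(87.39 − 60)^(-0.07551) = 288.1·27.39^(-0.07551) = 288.1·0.77884 = 224.383.
On a 0–1 scale: 224.383/255 = 0.8799 → 0.880.

0.880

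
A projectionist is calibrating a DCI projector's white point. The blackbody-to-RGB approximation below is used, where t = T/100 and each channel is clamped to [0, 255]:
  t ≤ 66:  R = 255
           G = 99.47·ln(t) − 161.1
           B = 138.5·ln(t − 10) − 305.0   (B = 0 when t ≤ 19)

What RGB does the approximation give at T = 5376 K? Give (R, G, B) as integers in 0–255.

(255, 235, 218)

t = 5376/100 = 53.76; the t ≤ 66 branch applies.
R = 255 by definition for t ≤ 66.
G = 99.47·ln 53.76 − 161.1 = 99.47·3.9845 − 161.1 = 235.241.
B = 138.5·ln(53.76 − 10) − 305.0 = 138.5·ln 43.76 − 305.0 = 138.5·3.7787 − 305.0 = 218.353.
Rounded: (255, 235, 218).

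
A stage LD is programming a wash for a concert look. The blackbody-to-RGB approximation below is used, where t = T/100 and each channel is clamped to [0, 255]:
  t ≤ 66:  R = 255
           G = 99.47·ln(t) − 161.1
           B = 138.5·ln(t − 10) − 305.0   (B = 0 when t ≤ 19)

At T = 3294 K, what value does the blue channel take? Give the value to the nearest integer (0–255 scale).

t = 3294/100 = 32.94; the t ≤ 66 branch applies.
B = 138.5·ln(32.94 − 10) − 305.0 = 138.5·ln 22.94 − 305.0 = 138.5·3.1329 − 305.0 = 128.904.
Rounded: 129.

129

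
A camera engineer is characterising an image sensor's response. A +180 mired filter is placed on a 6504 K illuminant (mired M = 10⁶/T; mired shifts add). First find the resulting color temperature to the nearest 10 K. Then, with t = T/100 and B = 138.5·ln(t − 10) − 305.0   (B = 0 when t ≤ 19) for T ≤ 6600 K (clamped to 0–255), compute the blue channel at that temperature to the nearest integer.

110

M_in = 10⁶/6504 = 153.75; M_out = 153.75 + (+180) = 333.75.
T_out = 10⁶/333.75 = 2996.2 K → 3000 K; t = 30.
B = 138.5·ln(30 − 10) − 305.0 = 138.5·ln 20 − 305.0 = 138.5·2.9957 − 305.0 = 109.909.
Rounded: 110.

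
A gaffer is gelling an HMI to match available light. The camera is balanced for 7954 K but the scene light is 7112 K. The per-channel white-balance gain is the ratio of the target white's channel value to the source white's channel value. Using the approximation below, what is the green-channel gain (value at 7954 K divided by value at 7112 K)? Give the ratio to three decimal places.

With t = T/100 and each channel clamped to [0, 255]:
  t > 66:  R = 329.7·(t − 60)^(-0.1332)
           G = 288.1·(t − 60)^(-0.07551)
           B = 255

At 7112 K (t = 71.12):
  G = 288.1·(71.12 − 60)^(-0.07551) = 288.1·11.12^(-0.07551) = 288.1·0.83370 = 240.188.
At 7954 K (t = 79.54):
  G = 288.1·(79.54 − 60)^(-0.07551) = 288.1·19.54^(-0.07551) = 288.1·0.79895 = 230.179.
Gain = 230.179 / 240.188 = 0.9583 → 0.958.

0.958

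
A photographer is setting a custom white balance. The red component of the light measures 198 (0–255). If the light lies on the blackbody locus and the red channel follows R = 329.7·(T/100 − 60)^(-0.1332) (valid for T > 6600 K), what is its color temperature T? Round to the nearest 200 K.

(t − 60)^(-0.1332) = 198/329.7 = 0.60055.
t − 60 = 0.60055^(1/-0.1332) = 0.60055^(-7.508) = 45.980, so t = 105.980.
T = 100·t = 10598 K → 10600 K to the nearest 200 K.

10600 K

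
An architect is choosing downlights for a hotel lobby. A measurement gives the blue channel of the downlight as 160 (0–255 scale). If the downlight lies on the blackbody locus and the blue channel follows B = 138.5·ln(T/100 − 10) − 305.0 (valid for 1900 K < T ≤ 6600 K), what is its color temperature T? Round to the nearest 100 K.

3900 K

ln(t − 10) = (160 + 305.0) / 138.5 = 3.3574.
t − 10 = e^3.3574 = 28.714, so t = 38.714.
T = 100·t = 3871 K → 3900 K to the nearest 100 K.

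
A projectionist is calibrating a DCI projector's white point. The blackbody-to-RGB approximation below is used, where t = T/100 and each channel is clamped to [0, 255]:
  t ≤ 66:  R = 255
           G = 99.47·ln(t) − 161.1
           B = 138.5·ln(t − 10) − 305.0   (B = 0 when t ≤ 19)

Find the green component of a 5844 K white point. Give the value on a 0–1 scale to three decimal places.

0.955

t = 5844/100 = 58.44; the t ≤ 66 branch applies.
G = 99.47·ln 58.44 − 161.1 = 99.47·4.0680 − 161.1 = 243.544.
On a 0–1 scale: 243.544/255 = 0.9551 → 0.955.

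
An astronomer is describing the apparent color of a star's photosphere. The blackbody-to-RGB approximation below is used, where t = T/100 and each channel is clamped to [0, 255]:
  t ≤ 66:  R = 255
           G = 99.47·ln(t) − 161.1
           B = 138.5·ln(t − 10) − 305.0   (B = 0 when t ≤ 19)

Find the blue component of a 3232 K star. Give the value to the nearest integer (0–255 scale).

125

t = 3232/100 = 32.32; the t ≤ 66 branch applies.
B = 138.5·ln(32.32 − 10) − 305.0 = 138.5·ln 22.32 − 305.0 = 138.5·3.1055 − 305.0 = 125.109.
Rounded: 125.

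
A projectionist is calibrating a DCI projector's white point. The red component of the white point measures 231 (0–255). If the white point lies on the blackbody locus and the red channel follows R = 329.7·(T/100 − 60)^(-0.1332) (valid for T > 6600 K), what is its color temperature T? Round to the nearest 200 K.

(t − 60)^(-0.1332) = 231/329.7 = 0.70064.
t − 60 = 0.70064^(1/-0.1332) = 0.70064^(-7.508) = 14.453, so t = 74.453.
T = 100·t = 7445 K → 7400 K to the nearest 200 K.

7400 K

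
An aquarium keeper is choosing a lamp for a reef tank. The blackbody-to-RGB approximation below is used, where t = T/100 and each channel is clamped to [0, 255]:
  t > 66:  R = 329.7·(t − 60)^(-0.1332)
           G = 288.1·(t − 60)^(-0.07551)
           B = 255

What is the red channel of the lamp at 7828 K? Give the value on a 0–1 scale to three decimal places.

0.878

t = 7828/100 = 78.28; the t > 66 branch applies.
R = 329.7·(78.28 − 60)^(-0.1332) = 329.7·18.28^(-0.1332) = 329.7·0.67905 = 223.884.
On a 0–1 scale: 223.884/255 = 0.8780 → 0.878.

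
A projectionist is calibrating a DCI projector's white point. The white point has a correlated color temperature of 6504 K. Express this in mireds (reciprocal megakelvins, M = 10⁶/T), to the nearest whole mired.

M = 10⁶ / 6504 = 153.752 → 154 mireds.

154 mireds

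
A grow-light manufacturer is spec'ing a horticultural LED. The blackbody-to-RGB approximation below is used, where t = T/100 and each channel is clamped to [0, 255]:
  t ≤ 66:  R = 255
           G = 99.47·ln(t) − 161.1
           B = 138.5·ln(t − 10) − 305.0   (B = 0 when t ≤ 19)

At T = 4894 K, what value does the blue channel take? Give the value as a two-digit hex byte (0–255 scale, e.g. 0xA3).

0xCA

t = 4894/100 = 48.94; the t ≤ 66 branch applies.
B = 138.5·ln(48.94 − 10) − 305.0 = 138.5·ln 38.94 − 305.0 = 138.5·3.6620 − 305.0 = 202.190.
Rounded: 202; in hex, 0xCA.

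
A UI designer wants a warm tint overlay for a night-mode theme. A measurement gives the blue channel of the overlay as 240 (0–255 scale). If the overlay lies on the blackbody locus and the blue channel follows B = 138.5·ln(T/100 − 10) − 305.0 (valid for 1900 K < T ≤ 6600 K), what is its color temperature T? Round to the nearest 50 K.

6100 K

ln(t − 10) = (240 + 305.0) / 138.5 = 3.9350.
t − 10 = e^3.9350 = 51.163, so t = 61.163.
T = 100·t = 6116 K → 6100 K to the nearest 50 K.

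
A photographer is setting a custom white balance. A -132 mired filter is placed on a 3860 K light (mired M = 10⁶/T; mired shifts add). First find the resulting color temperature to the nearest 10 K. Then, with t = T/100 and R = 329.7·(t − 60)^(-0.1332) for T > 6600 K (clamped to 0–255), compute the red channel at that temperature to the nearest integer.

223

M_in = 10⁶/3860 = 259.07; M_out = 259.07 + (-132) = 127.07.
T_out = 10⁶/127.07 = 7869.8 K → 7870 K; t = 78.7.
R = 329.7·(78.7 − 60)^(-0.1332) = 329.7·18.7^(-0.1332) = 329.7·0.67700 = 223.208.
Rounded: 223.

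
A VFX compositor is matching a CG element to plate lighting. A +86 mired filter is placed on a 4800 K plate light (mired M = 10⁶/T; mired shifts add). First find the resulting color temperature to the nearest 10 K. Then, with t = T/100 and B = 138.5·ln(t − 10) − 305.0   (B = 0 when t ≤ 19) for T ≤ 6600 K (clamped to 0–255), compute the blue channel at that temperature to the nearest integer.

135

M_in = 10⁶/4800 = 208.33; M_out = 208.33 + (+86) = 294.33.
T_out = 10⁶/294.33 = 3397.5 K → 3400 K; t = 34.
B = 138.5·ln(34 − 10) − 305.0 = 138.5·ln 24 − 305.0 = 138.5·3.1781 − 305.0 = 135.160.
Rounded: 135.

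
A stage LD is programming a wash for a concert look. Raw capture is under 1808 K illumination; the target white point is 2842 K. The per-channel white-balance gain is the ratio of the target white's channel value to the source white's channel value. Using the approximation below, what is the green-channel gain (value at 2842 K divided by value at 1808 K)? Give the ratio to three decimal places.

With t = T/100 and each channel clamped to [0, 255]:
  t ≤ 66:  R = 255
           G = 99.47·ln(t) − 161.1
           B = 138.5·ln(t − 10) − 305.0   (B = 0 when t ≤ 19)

At 1808 K (t = 18.08):
  G = 99.47·ln 18.08 − 161.1 = 99.47·2.8948 − 161.1 = 126.846.
At 2842 K (t = 28.42):
  G = 99.47·ln 28.42 − 161.1 = 99.47·3.3471 − 161.1 = 171.835.
Gain = 171.835 / 126.846 = 1.3547 → 1.355.

1.355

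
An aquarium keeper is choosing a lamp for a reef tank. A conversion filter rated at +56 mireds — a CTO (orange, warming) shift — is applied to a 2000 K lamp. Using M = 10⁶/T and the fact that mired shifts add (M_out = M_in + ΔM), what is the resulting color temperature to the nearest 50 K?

1800 K

M_in = 10⁶/2000 = 500.00 mireds.
M_out = 500.00 + (+56) = 556.00 mireds.
T_out = 10⁶/556.00 = 1798.6 K → 1800 K.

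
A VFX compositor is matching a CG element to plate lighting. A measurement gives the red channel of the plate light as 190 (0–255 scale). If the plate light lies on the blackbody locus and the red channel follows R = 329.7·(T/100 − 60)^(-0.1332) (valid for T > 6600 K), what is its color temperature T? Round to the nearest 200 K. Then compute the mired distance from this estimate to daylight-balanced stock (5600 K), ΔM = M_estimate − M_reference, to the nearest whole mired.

-97 mireds

(t − 60)^(-0.1332) = 190/329.7 = 0.57628.
t − 60 = 0.57628^(1/-0.1332) = 0.57628^(-7.508) = 62.667, so t = 122.667.
T = 100·t = 12267 K → 12200 K to the nearest 200 K.
M_estimate = 10⁶/12200 = 81.97; M_reference = 10⁶/5600 = 178.57.
ΔM = 81.97 − 178.57 = -96.60 → -97 mireds.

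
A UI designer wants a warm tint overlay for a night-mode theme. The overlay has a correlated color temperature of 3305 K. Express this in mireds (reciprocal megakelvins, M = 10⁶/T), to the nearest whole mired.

M = 10⁶ / 3305 = 302.572 → 303 mireds.

303 mireds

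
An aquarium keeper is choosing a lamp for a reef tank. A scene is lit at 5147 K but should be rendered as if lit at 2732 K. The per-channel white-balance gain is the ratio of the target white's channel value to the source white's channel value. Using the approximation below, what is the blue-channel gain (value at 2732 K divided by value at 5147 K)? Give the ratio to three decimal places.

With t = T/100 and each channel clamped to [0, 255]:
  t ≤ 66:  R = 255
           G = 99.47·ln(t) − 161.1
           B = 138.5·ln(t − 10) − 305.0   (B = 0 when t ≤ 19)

At 5147 K (t = 51.47):
  B = 138.5·ln(51.47 − 10) − 305.0 = 138.5·ln 41.47 − 305.0 = 138.5·3.7250 − 305.0 = 210.908.
At 2732 K (t = 27.32):
  B = 138.5·ln(27.32 − 10) − 305.0 = 138.5·ln 17.32 − 305.0 = 138.5·2.8519 − 305.0 = 89.983.
Gain = 89.983 / 210.908 = 0.4266 → 0.427.

0.427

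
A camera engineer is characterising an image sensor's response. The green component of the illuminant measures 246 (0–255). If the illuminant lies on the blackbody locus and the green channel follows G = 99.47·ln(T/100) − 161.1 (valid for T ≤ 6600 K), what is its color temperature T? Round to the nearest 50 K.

ln t = (246 + 161.1) / 99.47 = 4.0927.
t = e^4.0927 = 59.901.
T = 100·t = 5990 K → 6000 K to the nearest 50 K.

6000 K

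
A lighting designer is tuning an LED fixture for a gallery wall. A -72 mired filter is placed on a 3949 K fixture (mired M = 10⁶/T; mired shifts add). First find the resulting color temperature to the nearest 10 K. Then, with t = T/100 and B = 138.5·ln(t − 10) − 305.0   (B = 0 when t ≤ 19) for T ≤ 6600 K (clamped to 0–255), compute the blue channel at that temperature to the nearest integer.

223

M_in = 10⁶/3949 = 253.23; M_out = 253.23 + (-72) = 181.23.
T_out = 10⁶/181.23 = 5517.9 K → 5520 K; t = 55.2.
B = 138.5·ln(55.2 − 10) − 305.0 = 138.5·ln 45.2 − 305.0 = 138.5·3.8111 − 305.0 = 222.837.
Rounded: 223.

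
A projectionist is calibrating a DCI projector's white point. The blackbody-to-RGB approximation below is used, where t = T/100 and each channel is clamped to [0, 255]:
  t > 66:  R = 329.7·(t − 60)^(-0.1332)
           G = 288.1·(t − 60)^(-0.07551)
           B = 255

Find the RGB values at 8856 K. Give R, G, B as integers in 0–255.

R=211, G=224, B=255

t = 8856/100 = 88.56; the t > 66 branch applies.
R = 329.7·(88.56 − 60)^(-0.1332) = 329.7·28.56^(-0.1332) = 329.7·0.63987 = 210.966.
G = 288.1·(88.56 − 60)^(-0.07551) = 288.1·28.56^(-0.07551) = 288.1·0.77638 = 223.676.
B = 255 by definition for t > 66.
Rounded: (211, 224, 255).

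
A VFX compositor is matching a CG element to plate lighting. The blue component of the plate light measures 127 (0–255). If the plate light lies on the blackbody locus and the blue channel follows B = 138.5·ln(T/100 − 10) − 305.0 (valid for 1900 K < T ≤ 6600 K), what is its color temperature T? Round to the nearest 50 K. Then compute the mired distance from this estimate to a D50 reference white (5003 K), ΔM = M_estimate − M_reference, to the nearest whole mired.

+108 mireds

ln(t − 10) = (127 + 305.0) / 138.5 = 3.1191.
t − 10 = e^3.1191 = 22.627, so t = 32.627.
T = 100·t = 3263 K → 3250 K to the nearest 50 K.
M_estimate = 10⁶/3250 = 307.69; M_reference = 10⁶/5003 = 199.88.
ΔM = 307.69 − 199.88 = 107.81 → +108 mireds.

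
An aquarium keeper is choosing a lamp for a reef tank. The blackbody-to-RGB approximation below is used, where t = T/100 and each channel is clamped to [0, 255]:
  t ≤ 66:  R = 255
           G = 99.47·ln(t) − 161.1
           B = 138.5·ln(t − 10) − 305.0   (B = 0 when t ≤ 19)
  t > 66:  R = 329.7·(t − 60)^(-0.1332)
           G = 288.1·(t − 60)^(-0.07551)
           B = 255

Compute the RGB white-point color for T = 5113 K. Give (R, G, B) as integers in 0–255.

t = 5113/100 = 51.13; the t ≤ 66 branch applies.
R = 255 by definition for t ≤ 66.
G = 99.47·ln 51.13 − 161.1 = 99.47·3.9344 − 161.1 = 230.252.
B = 138.5·ln(51.13 − 10) − 305.0 = 138.5·ln 41.13 − 305.0 = 138.5·3.7167 − 305.0 = 209.768.
Rounded: (255, 230, 210).

(255, 230, 210)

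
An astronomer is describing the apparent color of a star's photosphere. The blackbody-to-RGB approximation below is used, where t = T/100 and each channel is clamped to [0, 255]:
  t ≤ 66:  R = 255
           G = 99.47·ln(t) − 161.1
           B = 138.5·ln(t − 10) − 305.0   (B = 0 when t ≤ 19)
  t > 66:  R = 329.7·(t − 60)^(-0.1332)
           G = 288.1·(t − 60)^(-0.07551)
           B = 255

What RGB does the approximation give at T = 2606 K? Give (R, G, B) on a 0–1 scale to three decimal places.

(1.000, 0.640, 0.312)

t = 2606/100 = 26.06; the t ≤ 66 branch applies.
R = 255 by definition for t ≤ 66.
G = 99.47·ln 26.06 − 161.1 = 99.47·3.2604 − 161.1 = 163.212.
B = 138.5·ln(26.06 − 10) − 305.0 = 138.5·ln 16.06 − 305.0 = 138.5·2.7763 − 305.0 = 79.522.
Dividing each by 255: (1.0000, 0.6400, 0.3119) → (1.000, 0.640, 0.312).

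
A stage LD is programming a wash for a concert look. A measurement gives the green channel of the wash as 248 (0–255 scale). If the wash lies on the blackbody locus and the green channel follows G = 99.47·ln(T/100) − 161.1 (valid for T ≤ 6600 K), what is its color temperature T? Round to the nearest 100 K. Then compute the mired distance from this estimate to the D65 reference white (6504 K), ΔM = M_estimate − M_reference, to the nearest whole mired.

+10 mireds

ln t = (248 + 161.1) / 99.47 = 4.1128.
t = e^4.1128 = 61.117.
T = 100·t = 6112 K → 6100 K to the nearest 100 K.
M_estimate = 10⁶/6100 = 163.93; M_reference = 10⁶/6504 = 153.75.
ΔM = 163.93 − 153.75 = 10.18 → +10 mireds.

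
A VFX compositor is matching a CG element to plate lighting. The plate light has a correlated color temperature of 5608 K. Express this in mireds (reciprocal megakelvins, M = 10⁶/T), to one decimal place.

M = 10⁶ / 5608 = 178.317 → 178.3 mireds.

178.3 mireds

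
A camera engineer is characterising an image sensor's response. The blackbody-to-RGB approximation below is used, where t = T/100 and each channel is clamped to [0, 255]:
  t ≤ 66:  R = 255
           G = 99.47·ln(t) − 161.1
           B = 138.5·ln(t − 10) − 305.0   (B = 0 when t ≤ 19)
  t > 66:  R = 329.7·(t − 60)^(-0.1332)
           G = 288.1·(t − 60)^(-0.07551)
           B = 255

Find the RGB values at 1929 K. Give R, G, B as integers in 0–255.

R=255, G=133, B=4

t = 1929/100 = 19.29; the t ≤ 66 branch applies.
R = 255 by definition for t ≤ 66.
G = 99.47·ln 19.29 − 161.1 = 99.47·2.9596 − 161.1 = 133.290.
B = 138.5·ln(19.29 − 10) − 305.0 = 138.5·ln 9.29 − 305.0 = 138.5·2.2289 − 305.0 = 3.708.
Rounded: (255, 133, 4).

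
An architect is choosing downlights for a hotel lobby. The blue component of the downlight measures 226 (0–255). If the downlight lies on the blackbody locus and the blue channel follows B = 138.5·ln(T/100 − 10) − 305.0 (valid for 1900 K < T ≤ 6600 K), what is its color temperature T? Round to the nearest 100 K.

ln(t − 10) = (226 + 305.0) / 138.5 = 3.8339.
t − 10 = e^3.8339 = 46.244, so t = 56.244.
T = 100·t = 5624 K → 5600 K to the nearest 100 K.

5600 K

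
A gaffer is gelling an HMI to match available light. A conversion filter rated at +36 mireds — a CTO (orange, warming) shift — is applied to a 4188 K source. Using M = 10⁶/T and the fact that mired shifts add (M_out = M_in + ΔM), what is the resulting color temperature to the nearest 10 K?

M_in = 10⁶/4188 = 238.78 mireds.
M_out = 238.78 + (+36) = 274.78 mireds.
T_out = 10⁶/274.78 = 3639.3 K → 3640 K.

3640 K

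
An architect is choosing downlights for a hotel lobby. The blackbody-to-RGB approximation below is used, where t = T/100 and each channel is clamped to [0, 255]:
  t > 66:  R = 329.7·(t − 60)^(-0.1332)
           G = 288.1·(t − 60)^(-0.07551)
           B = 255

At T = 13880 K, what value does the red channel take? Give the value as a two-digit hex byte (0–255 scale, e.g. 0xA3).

t = 13880/100 = 138.8; the t > 66 branch applies.
R = 329.7·(138.8 − 60)^(-0.1332) = 329.7·78.8^(-0.1332) = 329.7·0.55896 = 184.290.
Rounded: 184; in hex, 0xB8.

0xB8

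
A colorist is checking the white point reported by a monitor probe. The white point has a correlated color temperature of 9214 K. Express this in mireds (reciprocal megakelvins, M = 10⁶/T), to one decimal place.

M = 10⁶ / 9214 = 108.530 → 108.5 mireds.

108.5 mireds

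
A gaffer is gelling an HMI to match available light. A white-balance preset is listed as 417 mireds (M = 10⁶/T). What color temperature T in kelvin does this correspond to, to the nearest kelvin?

T = 10⁶ / 417 = 2398.08 K → 2398 K.

2398 K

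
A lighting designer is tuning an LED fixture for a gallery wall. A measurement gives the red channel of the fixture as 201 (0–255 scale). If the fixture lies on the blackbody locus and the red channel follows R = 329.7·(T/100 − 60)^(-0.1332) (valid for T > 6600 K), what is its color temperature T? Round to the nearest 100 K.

10100 K

(t − 60)^(-0.1332) = 201/329.7 = 0.60965.
t − 60 = 0.60965^(1/-0.1332) = 0.60965^(-7.508) = 41.071, so t = 101.071.
T = 100·t = 10107 K → 10100 K to the nearest 100 K.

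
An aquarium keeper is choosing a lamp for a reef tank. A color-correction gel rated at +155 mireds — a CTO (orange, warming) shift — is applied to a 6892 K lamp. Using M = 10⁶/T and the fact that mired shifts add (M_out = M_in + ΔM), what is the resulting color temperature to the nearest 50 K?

M_in = 10⁶/6892 = 145.10 mireds.
M_out = 145.10 + (+155) = 300.10 mireds.
T_out = 10⁶/300.10 = 3332.3 K → 3350 K.

3350 K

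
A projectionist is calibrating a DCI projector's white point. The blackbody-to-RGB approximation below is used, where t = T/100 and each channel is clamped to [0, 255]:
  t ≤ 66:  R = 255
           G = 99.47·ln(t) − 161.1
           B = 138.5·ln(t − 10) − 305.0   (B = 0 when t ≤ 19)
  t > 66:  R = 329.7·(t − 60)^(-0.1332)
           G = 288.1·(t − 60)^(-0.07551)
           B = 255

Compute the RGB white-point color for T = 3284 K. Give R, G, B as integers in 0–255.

t = 3284/100 = 32.84; the t ≤ 66 branch applies.
R = 255 by definition for t ≤ 66.
G = 99.47·ln 32.84 − 161.1 = 99.47·3.4916 − 161.1 = 186.214.
B = 138.5·ln(32.84 − 10) − 305.0 = 138.5·ln 22.84 − 305.0 = 138.5·3.1285 − 305.0 = 128.299.
Rounded: (255, 186, 128).

R=255, G=186, B=128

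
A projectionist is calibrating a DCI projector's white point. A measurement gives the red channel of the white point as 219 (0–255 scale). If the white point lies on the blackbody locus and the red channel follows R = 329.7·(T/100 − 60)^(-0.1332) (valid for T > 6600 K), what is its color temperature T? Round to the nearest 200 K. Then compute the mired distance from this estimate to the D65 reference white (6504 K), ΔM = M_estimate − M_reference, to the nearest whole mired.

(t − 60)^(-0.1332) = 219/329.7 = 0.66424.
t − 60 = 0.66424^(1/-0.1332) = 0.66424^(-7.508) = 21.572, so t = 81.572.
T = 100·t = 8157 K → 8200 K to the nearest 200 K.
M_estimate = 10⁶/8200 = 121.95; M_reference = 10⁶/6504 = 153.75.
ΔM = 121.95 − 153.75 = -31.80 → -32 mireds.

-32 mireds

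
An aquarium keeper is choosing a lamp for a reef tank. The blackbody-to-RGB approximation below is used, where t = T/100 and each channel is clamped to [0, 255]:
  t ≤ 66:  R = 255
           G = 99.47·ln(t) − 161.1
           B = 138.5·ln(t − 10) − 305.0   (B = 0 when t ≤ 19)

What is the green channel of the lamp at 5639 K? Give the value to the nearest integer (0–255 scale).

240

t = 5639/100 = 56.39; the t ≤ 66 branch applies.
G = 99.47·ln 56.39 − 161.1 = 99.47·4.0323 − 161.1 = 239.992.
Rounded: 240.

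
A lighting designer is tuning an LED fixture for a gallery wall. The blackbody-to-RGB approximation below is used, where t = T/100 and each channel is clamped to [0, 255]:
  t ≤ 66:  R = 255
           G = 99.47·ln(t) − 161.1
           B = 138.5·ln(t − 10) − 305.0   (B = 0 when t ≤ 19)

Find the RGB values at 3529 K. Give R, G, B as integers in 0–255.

t = 3529/100 = 35.29; the t ≤ 66 branch applies.
R = 255 by definition for t ≤ 66.
G = 99.47·ln 35.29 − 161.1 = 99.47·3.5636 − 161.1 = 193.371.
B = 138.5·ln(35.29 − 10) − 305.0 = 138.5·ln 25.29 − 305.0 = 138.5·3.2304 − 305.0 = 142.412.
Rounded: (255, 193, 142).

R=255, G=193, B=142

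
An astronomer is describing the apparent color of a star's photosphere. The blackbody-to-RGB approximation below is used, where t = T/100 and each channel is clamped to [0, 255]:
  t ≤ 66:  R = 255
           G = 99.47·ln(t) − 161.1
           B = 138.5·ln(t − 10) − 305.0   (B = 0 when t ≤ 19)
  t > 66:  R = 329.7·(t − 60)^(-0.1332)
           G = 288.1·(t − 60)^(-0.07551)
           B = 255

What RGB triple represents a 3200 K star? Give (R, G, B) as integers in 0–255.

(255, 184, 123)

t = 3200/100 = 32; the t ≤ 66 branch applies.
R = 255 by definition for t ≤ 66.
G = 99.47·ln 32 − 161.1 = 99.47·3.4657 − 161.1 = 183.637.
B = 138.5·ln(32 − 10) − 305.0 = 138.5·ln 22 − 305.0 = 138.5·3.0910 − 305.0 = 123.109.
Rounded: (255, 184, 123).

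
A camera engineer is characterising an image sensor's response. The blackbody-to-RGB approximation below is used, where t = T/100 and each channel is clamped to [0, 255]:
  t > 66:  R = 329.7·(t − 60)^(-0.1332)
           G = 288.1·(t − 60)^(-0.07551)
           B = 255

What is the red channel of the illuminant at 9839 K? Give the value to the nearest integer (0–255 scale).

t = 9839/100 = 98.39; the t > 66 branch applies.
R = 329.7·(98.39 − 60)^(-0.1332) = 329.7·38.39^(-0.1332) = 329.7·0.61515 = 202.815.
Rounded: 203.

203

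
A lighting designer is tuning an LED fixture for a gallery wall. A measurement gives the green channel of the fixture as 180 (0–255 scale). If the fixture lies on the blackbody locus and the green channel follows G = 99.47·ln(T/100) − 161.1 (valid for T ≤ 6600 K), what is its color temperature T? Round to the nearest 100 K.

3100 K

ln t = (180 + 161.1) / 99.47 = 3.4292.
t = e^3.4292 = 30.851.
T = 100·t = 3085 K → 3100 K to the nearest 100 K.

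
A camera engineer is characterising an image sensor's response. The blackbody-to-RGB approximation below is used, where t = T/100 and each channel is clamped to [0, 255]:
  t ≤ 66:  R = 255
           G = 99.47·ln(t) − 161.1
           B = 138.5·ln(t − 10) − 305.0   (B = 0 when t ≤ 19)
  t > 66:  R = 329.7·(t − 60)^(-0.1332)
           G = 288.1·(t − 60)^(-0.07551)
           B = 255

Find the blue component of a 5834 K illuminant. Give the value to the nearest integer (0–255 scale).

t = 5834/100 = 58.34; the t ≤ 66 branch applies.
B = 138.5·ln(58.34 − 10) − 305.0 = 138.5·ln 48.34 − 305.0 = 138.5·3.8783 − 305.0 = 232.139.
Rounded: 232.

232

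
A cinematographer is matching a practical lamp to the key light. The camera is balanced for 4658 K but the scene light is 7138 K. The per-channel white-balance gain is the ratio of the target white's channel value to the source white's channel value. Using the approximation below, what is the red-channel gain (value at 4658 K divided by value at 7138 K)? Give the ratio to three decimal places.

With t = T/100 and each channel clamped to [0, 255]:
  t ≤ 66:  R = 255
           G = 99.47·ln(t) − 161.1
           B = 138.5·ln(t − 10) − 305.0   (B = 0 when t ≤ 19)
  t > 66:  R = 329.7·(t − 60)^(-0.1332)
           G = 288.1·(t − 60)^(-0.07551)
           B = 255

1.069

At 7138 K (t = 71.38):
  R = 329.7·(71.38 − 60)^(-0.1332) = 329.7·11.38^(-0.1332) = 329.7·0.72331 = 238.474.
At 4658 K (t = 46.58):
  R = 255 by definition for t ≤ 66.
Gain = 255.000 / 238.474 = 1.0693 → 1.069.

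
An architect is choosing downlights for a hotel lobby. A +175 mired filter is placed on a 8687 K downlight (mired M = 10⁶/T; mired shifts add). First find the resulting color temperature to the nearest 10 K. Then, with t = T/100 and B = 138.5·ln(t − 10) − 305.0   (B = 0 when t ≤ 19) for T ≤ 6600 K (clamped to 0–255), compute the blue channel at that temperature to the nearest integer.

M_in = 10⁶/8687 = 115.11; M_out = 115.11 + (+175) = 290.11.
T_out = 10⁶/290.11 = 3446.9 K → 3450 K; t = 34.5.
B = 138.5·ln(34.5 − 10) − 305.0 = 138.5·ln 24.5 − 305.0 = 138.5·3.1987 − 305.0 = 138.016.
Rounded: 138.

138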